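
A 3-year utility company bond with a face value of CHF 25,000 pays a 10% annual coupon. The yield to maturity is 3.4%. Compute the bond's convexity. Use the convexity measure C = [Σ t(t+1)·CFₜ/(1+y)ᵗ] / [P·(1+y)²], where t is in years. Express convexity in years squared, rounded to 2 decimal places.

10.02

With y = 0.034:
  t   CF        PV=CF/(1+0.034)^t    t·PV        t(t+1)·PV
  1     2,500.00     2,417.7950     2,417.7950       4,835.5899
  2     2,500.00     2,338.2930     4,676.5860      14,029.7581
  3    27,500.00    24,875.4575    74,626.3726     298,505.4905
  Σ                 29,631.5455    81,720.7536     317,370.8385
P = 29,631.5455.
Convexity = Σ t(t+1)·PV / [P·(1+y)²] = 317,370.8385 / (29,631.5455 × 1.069156) = 10.01778.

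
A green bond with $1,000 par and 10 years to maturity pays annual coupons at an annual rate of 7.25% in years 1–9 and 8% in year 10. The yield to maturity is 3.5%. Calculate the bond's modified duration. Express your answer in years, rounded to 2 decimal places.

7.55 years

Periodic yield y = 0.035. First find Macaulay duration:
  t   CF        PV=CF/(1+0.035)^t    t·PV
  1        72.50        70.0483        70.0483
  2        72.50        67.6795       135.3591
  3        72.50        65.3908       196.1725
  4        72.50        63.1796       252.7182
  5        72.50        61.0431       305.2153
  6        72.50        58.9788       353.8728
  7        72.50        56.9843       398.8904
  8        72.50        55.0573       440.4587
  9        72.50        53.1955       478.7595
  10    1,080.00       765.6323     7,656.3232
  Σ                  1,317.1896    10,287.8180
P = 1,317.1896; Macaulay duration = 10,287.8180 / 1,317.1896 = 7.81043 years.
Modified duration = D_Mac / (1 + y) = 7.81043 / 1.035 = 7.54631 years.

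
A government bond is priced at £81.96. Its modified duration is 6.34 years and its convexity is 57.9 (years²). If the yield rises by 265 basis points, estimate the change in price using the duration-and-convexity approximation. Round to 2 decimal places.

-£12.10

Duration effect: -D_mod·Δy = -6.34 × (+0.0265) = -0.168010
Convexity effect: ½·C·(Δy)² = 0.5 × 57.9 × (0.0265)² = +0.0203301375
ΔP/P ≈ -0.168010 + 0.0203301375 = -0.1476798625
ΔP ≈ 81.96 × (-0.1476798625) = -12.1038415305.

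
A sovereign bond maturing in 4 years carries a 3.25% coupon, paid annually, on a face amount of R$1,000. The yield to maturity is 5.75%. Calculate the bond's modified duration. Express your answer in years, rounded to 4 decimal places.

3.5983 years

Periodic yield y = 0.0575. First find Macaulay duration:
  t   CF        PV=CF/(1+0.0575)^t    t·PV
  1        32.50        30.7329        30.7329
  2        32.50        29.0618        58.1236
  3        32.50        27.4816        82.4448
  4     1,032.50       825.5979     3,302.3914
  Σ                    912.8741     3,473.6927
P = 912.8741; Macaulay duration = 3,473.6927 / 912.8741 = 3.80523 years.
Modified duration = D_Mac / (1 + y) = 3.80523 / 1.0575 = 3.59832 years.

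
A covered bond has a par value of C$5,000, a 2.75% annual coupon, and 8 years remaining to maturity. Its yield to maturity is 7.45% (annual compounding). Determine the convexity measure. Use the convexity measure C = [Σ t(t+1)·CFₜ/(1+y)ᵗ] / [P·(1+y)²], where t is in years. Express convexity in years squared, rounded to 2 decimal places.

53.54

With y = 0.0745:
  t   CF        PV=CF/(1+0.0745)^t    t·PV        t(t+1)·PV
  1       137.50       127.9665       127.9665         255.9330
  2       137.50       119.0940       238.1880         714.5640
  3       137.50       110.8367       332.5100       1,330.0399
  4       137.50       103.1518       412.6074       2,063.0370
  5       137.50        95.9999       479.9993       2,879.9958
  6       137.50        89.3438       536.0625       3,752.4375
  7       137.50        83.1491       582.0440       4,656.3518
  8     5,137.50     2,891.3487    23,130.7899     208,177.1088
  Σ                  3,620.8905    25,840.1675     223,829.4678
P = 3,620.8905.
Convexity = Σ t(t+1)·PV / [P·(1+y)²] = 223,829.4678 / (3,620.8905 × 1.154550) = 53.54131.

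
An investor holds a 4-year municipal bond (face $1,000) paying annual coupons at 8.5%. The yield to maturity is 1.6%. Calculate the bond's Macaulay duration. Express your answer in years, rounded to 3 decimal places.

Periodic yield y = 0.016. Discount each cash flow and weight by its year:
  t   CF        PV=CF/(1+0.016)^t    t·PV
  1        85.00        83.6614        83.6614
  2        85.00        82.3439       164.6878
  3        85.00        81.0472       243.1415
  4     1,085.00     1,018.2511     4,073.0046
  Σ                  1,265.3036     4,564.4953
Price P = Σ PV = 1,265.3036.
Macaulay duration = Σ(t·PV) / P = 4,564.4953 / 1,265.3036 = 3.60743 years.

3.607 years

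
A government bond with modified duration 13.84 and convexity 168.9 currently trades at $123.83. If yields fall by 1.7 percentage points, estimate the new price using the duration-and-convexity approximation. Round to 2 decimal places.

$155.99

Duration effect: -D_mod·Δy = -13.84 × (-0.017) = +0.235280
Convexity effect: ½·C·(Δy)² = 0.5 × 168.9 × (-0.017)² = +0.02440605
ΔP/P ≈ +0.235280 + 0.02440605 = +0.25968605
New price ≈ 123.83 × (1 + 0.25968605) = 155.9869235715.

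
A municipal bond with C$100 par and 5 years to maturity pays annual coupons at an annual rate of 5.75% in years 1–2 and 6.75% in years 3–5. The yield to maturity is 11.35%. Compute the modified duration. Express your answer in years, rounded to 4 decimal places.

3.9529 years

Periodic yield y = 0.1135. First find Macaulay duration:
  t   CF        PV=CF/(1+0.1135)^t    t·PV
  1         5.75         5.1639         5.1639
  2         5.75         4.6375         9.2751
  3         6.75         4.8891        14.6674
  4         6.75         4.3908        17.5632
  5       106.75        62.3615       311.8077
  Σ                     81.4429       358.4772
P = 81.4429; Macaulay duration = 358.4772 / 81.4429 = 4.40158 years.
Modified duration = D_Mac / (1 + y) = 4.40158 / 1.1135 = 3.95292 years.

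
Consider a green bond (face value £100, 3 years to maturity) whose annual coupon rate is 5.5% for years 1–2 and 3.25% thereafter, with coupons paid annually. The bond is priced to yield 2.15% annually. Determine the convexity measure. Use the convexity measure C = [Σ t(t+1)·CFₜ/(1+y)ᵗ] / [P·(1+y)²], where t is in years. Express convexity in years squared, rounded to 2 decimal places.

With y = 0.0215:
  t   CF        PV=CF/(1+0.0215)^t    t·PV        t(t+1)·PV
  1         5.50         5.3842         5.3842          10.7685
  2         5.50         5.2709        10.5418          31.6255
  3       103.25        96.8668       290.6004       1,162.4016
  Σ                    107.5220       306.5265       1,204.7955
P = 107.5220.
Convexity = Σ t(t+1)·PV / [P·(1+y)²] = 1,204.7955 / (107.5220 × 1.043462) = 10.73840.

10.74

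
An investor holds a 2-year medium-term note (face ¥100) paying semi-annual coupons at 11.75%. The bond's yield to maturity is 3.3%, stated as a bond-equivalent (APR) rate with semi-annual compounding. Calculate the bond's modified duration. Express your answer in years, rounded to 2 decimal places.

Periodic yield y = 0.0165. First find Macaulay duration:
  t   CF        PV=CF/(1+0.0165)^t    t·PV
  1        5.875         5.7796         5.7796
  2        5.875         5.6858        11.3716
  3        5.875         5.5935        16.7806
  4      105.875        99.1663       396.6650
  Σ                    116.2252       430.5969
P = 116.2252; Macaulay duration = 430.5969 / 116.2252 = 3.70485 half-year periods = 1.85242 years.
Modified duration = D_Mac / (1 + y) = 1.85242 / 1.0165 = 1.82236 years.

1.82 years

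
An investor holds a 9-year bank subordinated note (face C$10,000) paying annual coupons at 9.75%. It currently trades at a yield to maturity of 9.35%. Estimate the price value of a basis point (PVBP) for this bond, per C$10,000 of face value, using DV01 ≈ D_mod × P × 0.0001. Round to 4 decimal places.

Periodic yield y = 0.0935.
  t   CF        PV=CF/(1+0.0935)^t    t·PV
  1       975.00       891.6324       891.6324
  2       975.00       815.3931     1,630.7862
  3       975.00       745.6727     2,237.0182
  4       975.00       681.9138     2,727.6551
  5       975.00       623.6066     3,118.0328
  6       975.00       570.2849     3,421.7095
  7       975.00       521.5226     3,650.6580
  8       975.00       476.9296     3,815.4371
  9    10,975.00     4,909.4794    44,185.3146
  Σ                 10,236.4351    65,678.2440
P = 10,236.4351; D_Mac = 6.41612 yrs; D_mod = 5.86751 yrs.
DV01 ≈ 5.86751 × 10,236.4351 × 0.0001 = 6.006241.

C$6.0062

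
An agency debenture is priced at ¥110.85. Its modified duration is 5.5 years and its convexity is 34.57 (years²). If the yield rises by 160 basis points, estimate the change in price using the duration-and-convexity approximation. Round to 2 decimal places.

Duration effect: -D_mod·Δy = -5.5 × (+0.016) = -0.088000
Convexity effect: ½·C·(Δy)² = 0.5 × 34.57 × (0.016)² = +0.00442496
ΔP/P ≈ -0.088000 + 0.00442496 = -0.08357504
ΔP ≈ 110.85 × (-0.08357504) = -9.264293184.

-¥9.26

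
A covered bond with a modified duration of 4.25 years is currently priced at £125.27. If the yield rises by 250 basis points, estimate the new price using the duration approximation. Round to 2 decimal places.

£111.96

Duration approximation: ΔP/P ≈ -D_mod · Δy = -4.25 × (+0.025) = -0.106250.
New price ≈ 125.27 × (1 - 0.106250) = 111.9600625.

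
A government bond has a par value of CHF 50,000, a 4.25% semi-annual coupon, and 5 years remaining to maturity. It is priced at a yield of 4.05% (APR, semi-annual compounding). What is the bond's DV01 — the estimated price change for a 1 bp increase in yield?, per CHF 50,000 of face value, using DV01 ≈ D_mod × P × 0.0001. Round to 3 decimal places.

Periodic yield y = 0.02025.
  t   CF        PV=CF/(1+0.02025)^t    t·PV
  1     1,062.50     1,041.4114     1,041.4114
  2     1,062.50     1,020.7414     2,041.4828
  3     1,062.50     1,000.4817     3,001.4450
  4     1,062.50       980.6240     3,922.4961
  5     1,062.50       961.1605     4,805.8026
  6     1,062.50       942.0833     5,652.5000
  7     1,062.50       923.3848     6,463.6935
  8     1,062.50       905.0574     7,240.4590
  9     1,062.50       887.0937     7,983.8435
  10   51,062.50    41,786.5041   417,865.0413
  Σ                 50,448.5423   460,018.1751
P = 50,448.5423; D_Mac = 9.11856 half-year periods = 4.55928 yrs; D_mod = 4.46879 yrs.
DV01 ≈ 4.46879 × 50,448.5423 × 0.0001 = 22.544385.

CHF 22.544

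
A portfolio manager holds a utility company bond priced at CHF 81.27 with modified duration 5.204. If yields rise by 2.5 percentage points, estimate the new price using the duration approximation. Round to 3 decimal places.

Duration approximation: ΔP/P ≈ -D_mod · Δy = -5.204 × (+0.025) = -0.130100.
New price ≈ 81.27 × (1 - 0.130100) = 70.696773.

CHF 70.697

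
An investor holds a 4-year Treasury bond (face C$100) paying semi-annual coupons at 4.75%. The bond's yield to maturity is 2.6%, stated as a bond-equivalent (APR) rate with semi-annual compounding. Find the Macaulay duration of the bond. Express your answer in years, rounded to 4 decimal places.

3.7041 years

Periodic yield y = 0.013. Discount each cash flow and weight by its period:
  t   CF        PV=CF/(1+0.013)^t    t·PV
  1        2.375         2.3445         2.3445
  2        2.375         2.3144         4.6289
  3        2.375         2.2847         6.8542
  4        2.375         2.2554         9.0216
  5        2.375         2.2265        11.1323
  6        2.375         2.1979        13.1874
  7        2.375         2.1697        15.1878
  8      102.375        92.3248       738.5984
  Σ                    108.1179       800.9551
Price P = Σ PV = 108.1179.
Macaulay duration = Σ(t·PV) / P = 800.9551 / 108.1179 = 7.40816 half-year periods.
In years: 7.40816 / 2 = 3.70408 years.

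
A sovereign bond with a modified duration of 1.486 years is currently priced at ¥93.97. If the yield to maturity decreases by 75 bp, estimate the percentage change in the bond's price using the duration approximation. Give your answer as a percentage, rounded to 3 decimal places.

+1.115%

Duration approximation: ΔP/P ≈ -D_mod · Δy = -1.486 × (-0.0075) = +0.011145.
As a percentage: +1.1145%.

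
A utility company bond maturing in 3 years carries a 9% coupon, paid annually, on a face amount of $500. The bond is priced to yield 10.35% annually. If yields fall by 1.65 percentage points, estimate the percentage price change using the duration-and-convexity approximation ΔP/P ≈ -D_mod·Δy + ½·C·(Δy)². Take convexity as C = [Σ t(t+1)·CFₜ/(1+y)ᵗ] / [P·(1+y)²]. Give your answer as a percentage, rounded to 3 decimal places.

With y = 0.1035:
  t   CF        PV=CF/(1+0.1035)^t    t·PV        t(t+1)·PV
  1        45.00        40.7793        40.7793          81.5587
  2        45.00        36.9545        73.9091         221.7273
  3       545.00       405.5828     1,216.7483       4,866.9932
  Σ                    483.3166     1,331.4367       5,170.2791
P = 483.3166; D_Mac = 2.75479 yrs; D_mod = 2.49641 yrs; C = 8.78491.
Duration effect: -2.49641 × (-0.0165) = +0.041191
Convexity effect: 0.5 × 8.78491 × (-0.0165)² = +0.0011958
ΔP/P ≈ +0.041191 + 0.0011958 = +0.042387 = +4.2387%.

+4.239%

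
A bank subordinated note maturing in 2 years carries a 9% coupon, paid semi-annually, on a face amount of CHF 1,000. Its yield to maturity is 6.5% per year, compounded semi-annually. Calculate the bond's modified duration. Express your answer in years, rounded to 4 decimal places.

1.8185 years

Periodic yield y = 0.0325. First find Macaulay duration:
  t   CF        PV=CF/(1+0.0325)^t    t·PV
  1        45.00        43.5835        43.5835
  2        45.00        42.2117        84.4233
  3        45.00        40.8830       122.6489
  4     1,045.00       919.5091     3,678.0365
  Σ                  1,046.1873     3,928.6923
P = 1,046.1873; Macaulay duration = 3,928.6923 / 1,046.1873 = 3.75525 half-year periods = 1.87762 years.
Modified duration = D_Mac / (1 + y) = 1.87762 / 1.0325 = 1.81852 years.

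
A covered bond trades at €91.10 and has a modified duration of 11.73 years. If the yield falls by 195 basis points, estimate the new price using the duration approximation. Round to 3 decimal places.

€111.938

Duration approximation: ΔP/P ≈ -D_mod · Δy = -11.73 × (-0.0195) = +0.228735.
New price ≈ 91.10 × (1 + 0.228735) = 111.9377585.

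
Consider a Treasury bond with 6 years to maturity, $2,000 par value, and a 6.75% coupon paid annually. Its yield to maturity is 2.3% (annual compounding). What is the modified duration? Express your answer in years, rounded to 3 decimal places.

5.112 years

Periodic yield y = 0.023. First find Macaulay duration:
  t   CF        PV=CF/(1+0.023)^t    t·PV
  1       135.00       131.9648       131.9648
  2       135.00       128.9979       257.9957
  3       135.00       126.0976       378.2928
  4       135.00       123.2626       493.0503
  5       135.00       120.4913       602.4564
  6     2,135.00     1,862.7050    11,176.2299
  Σ                  2,493.5191    13,039.9900
P = 2,493.5191; Macaulay duration = 13,039.9900 / 2,493.5191 = 5.22955 years.
Modified duration = D_Mac / (1 + y) = 5.22955 / 1.023 = 5.11198 years.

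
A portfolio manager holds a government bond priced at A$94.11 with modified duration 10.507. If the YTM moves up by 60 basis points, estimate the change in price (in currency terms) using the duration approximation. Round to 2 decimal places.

Duration approximation: ΔP/P ≈ -D_mod · Δy = -10.507 × (+0.006) = -0.063042.
ΔP ≈ 94.11 × (-0.063042) = -5.93288262.

-A$5.93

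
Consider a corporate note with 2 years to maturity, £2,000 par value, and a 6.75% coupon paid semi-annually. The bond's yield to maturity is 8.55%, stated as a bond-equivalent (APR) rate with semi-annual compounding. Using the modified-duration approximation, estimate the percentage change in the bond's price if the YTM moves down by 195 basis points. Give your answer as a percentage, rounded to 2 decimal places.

Periodic yield y = 0.04275. Modified duration first:
  t   CF        PV=CF/(1+0.04275)^t    t·PV
  1        67.50        64.7327        64.7327
  2        67.50        62.0788       124.1576
  3        67.50        59.5337       178.6012
  4     2,067.50     1,748.7379     6,994.9516
  Σ                  1,935.0831     7,362.4431
P = 1,935.0831; D_Mac = 3.80472 half-year periods = 1.90236 yrs; D_mod = 1.90236/(1+0.04275) = 1.82437 yrs.
ΔP/P ≈ -D_mod · Δy = -1.82437 × (-0.0195) = +0.035575 = +3.5575%.

+3.56%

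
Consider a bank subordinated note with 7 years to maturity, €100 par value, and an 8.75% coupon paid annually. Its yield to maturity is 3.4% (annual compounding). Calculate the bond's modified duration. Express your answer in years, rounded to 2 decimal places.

5.54 years

Periodic yield y = 0.034. First find Macaulay duration:
  t   CF        PV=CF/(1+0.034)^t    t·PV
  1         8.75         8.4623         8.4623
  2         8.75         8.1840        16.3681
  3         8.75         7.9149        23.7448
  4         8.75         7.6547        30.6186
  5         8.75         7.4030        37.0148
  6         8.75         7.1595        42.9572
  7       108.75        86.0569       602.3980
  Σ                    132.8352       761.5638
P = 132.8352; Macaulay duration = 761.5638 / 132.8352 = 5.73315 years.
Modified duration = D_Mac / (1 + y) = 5.73315 / 1.034 = 5.54463 years.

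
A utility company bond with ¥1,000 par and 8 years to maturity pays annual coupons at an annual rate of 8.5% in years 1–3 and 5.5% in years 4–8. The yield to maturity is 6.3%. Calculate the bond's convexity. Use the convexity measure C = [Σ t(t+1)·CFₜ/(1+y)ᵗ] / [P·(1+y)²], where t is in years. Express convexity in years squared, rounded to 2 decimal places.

46.14

With y = 0.063:
  t   CF        PV=CF/(1+0.063)^t    t·PV        t(t+1)·PV
  1        85.00        79.9624        79.9624         159.9247
  2        85.00        75.2233       150.4466         451.3398
  3        85.00        70.7651       212.2953         849.1812
  4        55.00        43.0754       172.3017         861.5086
  5        55.00        40.5225       202.6126       1,215.6754
  6        55.00        38.1209       228.7254       1,601.0776
  7        55.00        35.8616       251.0313       2,008.2504
  8     1,055.00       647.1223     5,176.9781      46,592.8032
  Σ                  1,030.6535     6,474.3534      53,739.7610
P = 1,030.6535.
Convexity = Σ t(t+1)·PV / [P·(1+y)²] = 53,739.7610 / (1,030.6535 × 1.129969) = 46.14414.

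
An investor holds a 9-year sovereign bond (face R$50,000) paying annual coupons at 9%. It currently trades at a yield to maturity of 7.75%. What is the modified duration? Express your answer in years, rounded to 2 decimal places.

Periodic yield y = 0.0775. First find Macaulay duration:
  t   CF        PV=CF/(1+0.0775)^t    t·PV
  1     4,500.00     4,176.3341     4,176.3341
  2     4,500.00     3,875.9481     7,751.8963
  3     4,500.00     3,597.1676    10,791.5029
  4     4,500.00     3,338.4386    13,353.7546
  5     4,500.00     3,098.3189    15,491.5946
  6     4,500.00     2,875.4700    17,252.8200
  7     4,500.00     2,668.6497    18,680.5476
  8     4,500.00     2,476.7050    19,813.6401
  9    54,500.00    27,838.1899   250,543.7089
  Σ                 53,945.2220   357,855.7990
P = 53,945.2220; Macaulay duration = 357,855.7990 / 53,945.2220 = 6.63369 years.
Modified duration = D_Mac / (1 + y) = 6.63369 / 1.0775 = 6.15656 years.

6.16 years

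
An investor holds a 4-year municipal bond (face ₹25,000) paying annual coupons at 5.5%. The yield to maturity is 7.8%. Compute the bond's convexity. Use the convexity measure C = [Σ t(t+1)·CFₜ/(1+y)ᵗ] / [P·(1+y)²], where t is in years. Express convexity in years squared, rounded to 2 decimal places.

With y = 0.078:
  t   CF        PV=CF/(1+0.078)^t    t·PV        t(t+1)·PV
  1     1,375.00     1,275.5102     1,275.5102       2,551.0204
  2     1,375.00     1,183.2191     2,366.4382       7,099.3147
  3     1,375.00     1,097.6059     3,292.8176      13,171.2703
  4    26,375.00    19,530.6827    78,122.7309     390,613.6544
  Σ                 23,087.0179    85,057.4969     413,435.2598
P = 23,087.0179.
Convexity = Σ t(t+1)·PV / [P·(1+y)²] = 413,435.2598 / (23,087.0179 × 1.162084) = 15.40998.

15.41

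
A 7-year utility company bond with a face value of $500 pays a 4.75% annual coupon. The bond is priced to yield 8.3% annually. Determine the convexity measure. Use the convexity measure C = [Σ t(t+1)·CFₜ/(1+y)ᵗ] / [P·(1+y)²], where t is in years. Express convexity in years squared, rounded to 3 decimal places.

With y = 0.083:
  t   CF        PV=CF/(1+0.083)^t    t·PV        t(t+1)·PV
  1        23.75        21.9298        21.9298          43.8596
  2        23.75        20.2491        40.4983         121.4949
  3        23.75        18.6973        56.0918         224.3673
  4        23.75        17.2643        69.0573         345.2866
  5        23.75        15.9412        79.7061         478.2364
  6        23.75        14.7195        88.3170         618.2187
  7       523.75       299.7263     2,098.0840      16,784.6723
  Σ                    408.5276     2,453.6843      18,616.1358
P = 408.5276.
Convexity = Σ t(t+1)·PV / [P·(1+y)²] = 18,616.1358 / (408.5276 × 1.172889) = 38.85181.

38.852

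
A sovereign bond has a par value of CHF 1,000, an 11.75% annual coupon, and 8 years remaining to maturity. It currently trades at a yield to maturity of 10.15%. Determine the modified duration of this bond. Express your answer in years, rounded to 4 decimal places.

Periodic yield y = 0.1015. First find Macaulay duration:
  t   CF        PV=CF/(1+0.1015)^t    t·PV
  1       117.50       106.6727       106.6727
  2       117.50        96.8431       193.6863
  3       117.50        87.9193       263.7580
  4       117.50        79.8178       319.2713
  5       117.50        72.4628       362.3142
  6       117.50        65.7856       394.7136
  7       117.50        59.7237       418.0656
  8     1,117.50       515.6696     4,125.3567
  Σ                  1,084.8947     6,183.8384
P = 1,084.8947; Macaulay duration = 6,183.8384 / 1,084.8947 = 5.69994 years.
Modified duration = D_Mac / (1 + y) = 5.69994 / 1.1015 = 5.17471 years.

5.1747 years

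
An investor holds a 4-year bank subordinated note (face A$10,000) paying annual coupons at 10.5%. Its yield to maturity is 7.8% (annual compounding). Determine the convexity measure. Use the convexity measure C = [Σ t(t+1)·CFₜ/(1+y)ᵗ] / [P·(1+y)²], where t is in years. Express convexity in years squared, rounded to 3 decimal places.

14.298

With y = 0.078:
  t   CF        PV=CF/(1+0.078)^t    t·PV        t(t+1)·PV
  1     1,050.00       974.0260       974.0260       1,948.0519
  2     1,050.00       903.5491     1,807.0983       5,421.2948
  3     1,050.00       838.1717     2,514.5152      10,058.0609
  4    11,050.00     8,182.5230    32,730.0920     163,650.4600
  Σ                 10,898.2699    38,025.7315     181,077.8677
P = 10,898.2699.
Convexity = Σ t(t+1)·PV / [P·(1+y)²] = 181,077.8677 / (10,898.2699 × 1.162084) = 14.29784.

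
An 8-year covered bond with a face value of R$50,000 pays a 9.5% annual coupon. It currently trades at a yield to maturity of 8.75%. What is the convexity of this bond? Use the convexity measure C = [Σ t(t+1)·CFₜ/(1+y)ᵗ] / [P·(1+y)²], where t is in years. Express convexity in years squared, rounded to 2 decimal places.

With y = 0.0875:
  t   CF        PV=CF/(1+0.0875)^t    t·PV        t(t+1)·PV
  1     4,750.00     4,367.8161     4,367.8161       8,735.6322
  2     4,750.00     4,016.3826     8,032.7652      24,098.2957
  3     4,750.00     3,693.2254    11,079.6762      44,318.7047
  4     4,750.00     3,396.0693    13,584.2773      67,921.3865
  5     4,750.00     3,122.8224    15,614.1118      93,684.6710
  6     4,750.00     2,871.5608    17,229.3648     120,605.5535
  7     4,750.00     2,640.5157    18,483.6097     147,868.8779
  8    54,750.00    27,986.5908   223,892.7267   2,015,034.5404
  Σ                 52,094.9831   312,284.3479   2,522,267.6619
P = 52,094.9831.
Convexity = Σ t(t+1)·PV / [P·(1+y)²] = 2,522,267.6619 / (52,094.9831 × 1.182656) = 40.93895.

40.94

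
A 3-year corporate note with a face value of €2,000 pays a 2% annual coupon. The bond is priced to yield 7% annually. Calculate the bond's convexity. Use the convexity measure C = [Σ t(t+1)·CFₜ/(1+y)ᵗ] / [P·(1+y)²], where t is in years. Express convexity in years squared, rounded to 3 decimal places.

With y = 0.07:
  t   CF        PV=CF/(1+0.07)^t    t·PV        t(t+1)·PV
  1        40.00        37.3832        37.3832          74.7664
  2        40.00        34.9375        69.8751         209.6253
  3     2,040.00     1,665.2477     4,995.7430      19,982.9720
  Σ                  1,737.5684     5,103.0013      20,267.3637
P = 1,737.5684.
Convexity = Σ t(t+1)·PV / [P·(1+y)²] = 20,267.3637 / (1,737.5684 × 1.144900) = 10.18797.

10.188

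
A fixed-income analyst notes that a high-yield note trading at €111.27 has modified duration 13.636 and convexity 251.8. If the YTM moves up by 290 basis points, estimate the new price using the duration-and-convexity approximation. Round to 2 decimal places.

€79.05

Duration effect: -D_mod·Δy = -13.636 × (+0.029) = -0.395444
Convexity effect: ½·C·(Δy)² = 0.5 × 251.8 × (0.029)² = +0.1058819
ΔP/P ≈ -0.395444 + 0.1058819 = -0.2895621
New price ≈ 111.27 × (1 - 0.2895621) = 79.050425133.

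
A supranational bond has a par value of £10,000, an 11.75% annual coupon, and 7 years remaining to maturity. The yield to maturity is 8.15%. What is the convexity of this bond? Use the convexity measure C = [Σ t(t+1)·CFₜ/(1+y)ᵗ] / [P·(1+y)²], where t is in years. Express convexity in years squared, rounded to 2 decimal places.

32.63

With y = 0.0815:
  t   CF        PV=CF/(1+0.0815)^t    t·PV        t(t+1)·PV
  1     1,175.00     1,086.4540     1,086.4540       2,172.9080
  2     1,175.00     1,004.5807     2,009.1613       6,027.4840
  3     1,175.00       928.8772     2,786.6316      11,146.5262
  4     1,175.00       858.8786     3,435.5143      17,177.5716
  5     1,175.00       794.1550     3,970.7748      23,824.6485
  6     1,175.00       734.3088     4,405.8527      30,840.9690
  7    11,175.00     6,457.4621    45,202.2346     361,617.8772
  Σ                 11,864.7163    62,896.6233     452,807.9845
P = 11,864.7163.
Convexity = Σ t(t+1)·PV / [P·(1+y)²] = 452,807.9845 / (11,864.7163 × 1.169642) = 32.62899.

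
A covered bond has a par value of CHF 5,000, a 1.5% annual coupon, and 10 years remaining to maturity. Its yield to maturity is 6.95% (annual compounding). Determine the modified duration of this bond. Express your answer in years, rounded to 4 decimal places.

8.5411 years

Periodic yield y = 0.0695. First find Macaulay duration:
  t   CF        PV=CF/(1+0.0695)^t    t·PV
  1        75.00        70.1262        70.1262
  2        75.00        65.5692       131.1383
  3        75.00        61.3082       183.9247
  4        75.00        57.3242       229.2969
  5        75.00        53.5991       267.9954
  6        75.00        50.1160       300.6961
  7        75.00        46.8593       328.0151
  8        75.00        43.8142       350.5137
  9        75.00        40.9670       368.7030
  10    5,075.00     2,591.9592    25,919.5918
  Σ                  3,081.6426    28,150.0011
P = 3,081.6426; Macaulay duration = 28,150.0011 / 3,081.6426 = 9.13474 years.
Modified duration = D_Mac / (1 + y) = 9.13474 / 1.0695 = 8.54113 years.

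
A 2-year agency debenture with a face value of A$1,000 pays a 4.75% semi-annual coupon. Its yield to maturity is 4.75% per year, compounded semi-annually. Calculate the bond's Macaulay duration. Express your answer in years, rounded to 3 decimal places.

1.931 years

Periodic yield y = 0.02375. Discount each cash flow and weight by its period:
  t   CF        PV=CF/(1+0.02375)^t    t·PV
  1        23.75        23.1990        23.1990
  2        23.75        22.6608        45.3217
  3        23.75        22.1351        66.4054
  4     1,023.75       932.0050     3,728.0201
  Σ                  1,000.0000     3,862.9462
Price P = Σ PV = 1,000.0000.
Macaulay duration = Σ(t·PV) / P = 3,862.9462 / 1,000.0000 = 3.86295 half-year periods.
In years: 3.86295 / 2 = 1.93147 years.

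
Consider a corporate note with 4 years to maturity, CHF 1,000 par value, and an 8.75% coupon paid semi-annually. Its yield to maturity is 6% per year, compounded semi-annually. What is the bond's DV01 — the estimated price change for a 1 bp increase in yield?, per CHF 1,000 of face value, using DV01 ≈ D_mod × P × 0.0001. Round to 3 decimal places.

Periodic yield y = 0.03.
  t   CF        PV=CF/(1+0.03)^t    t·PV
  1        43.75        42.4757        42.4757
  2        43.75        41.2386        82.4771
  3        43.75        40.0374       120.1123
  4        43.75        38.8713       155.4852
  5        43.75        37.7391       188.6957
  6        43.75        36.6399       219.8396
  7        43.75        35.5728       249.0093
  8     1,043.75       823.9459     6,591.5671
  Σ                  1,096.5208     7,649.6621
P = 1,096.5208; D_Mac = 6.97630 half-year periods = 3.48815 yrs; D_mod = 3.38656 yrs.
DV01 ≈ 3.38656 × 1,096.5208 × 0.0001 = 0.371343.

CHF 0.371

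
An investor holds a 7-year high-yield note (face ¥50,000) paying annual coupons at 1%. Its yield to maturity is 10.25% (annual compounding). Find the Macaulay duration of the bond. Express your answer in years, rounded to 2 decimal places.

6.70 years

Periodic yield y = 0.1025. Discount each cash flow and weight by its year:
  t   CF        PV=CF/(1+0.1025)^t    t·PV
  1       500.00       453.5147       453.5147
  2       500.00       411.3512       822.7025
  3       500.00       373.1077     1,119.3231
  4       500.00       338.4197     1,353.6787
  5       500.00       306.9566     1,534.7831
  6       500.00       278.4187     1,670.5123
  7    50,500.00    25,505.9316   178,541.5214
  Σ                 27,667.7003   185,496.0358
Price P = Σ PV = 27,667.7003.
Macaulay duration = Σ(t·PV) / P = 185,496.0358 / 27,667.7003 = 6.70443 years.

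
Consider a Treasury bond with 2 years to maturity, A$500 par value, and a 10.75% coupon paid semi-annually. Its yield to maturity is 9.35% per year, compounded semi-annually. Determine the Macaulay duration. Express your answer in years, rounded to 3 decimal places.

1.854 years

Periodic yield y = 0.04675. Discount each cash flow and weight by its period:
  t   CF        PV=CF/(1+0.04675)^t    t·PV
  1       26.875        25.6747        25.6747
  2       26.875        24.5280        49.0560
  3       26.875        23.4326        70.2977
  4      526.875       438.8698     1,755.4793
  Σ                    512.5051     1,900.5077
Price P = Σ PV = 512.5051.
Macaulay duration = Σ(t·PV) / P = 1,900.5077 / 512.5051 = 3.70827 half-year periods.
In years: 3.70827 / 2 = 1.85414 years.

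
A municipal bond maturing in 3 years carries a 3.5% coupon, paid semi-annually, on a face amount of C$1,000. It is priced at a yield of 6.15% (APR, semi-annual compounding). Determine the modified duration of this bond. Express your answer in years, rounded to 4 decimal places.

2.7826 years

Periodic yield y = 0.03075. First find Macaulay duration:
  t   CF        PV=CF/(1+0.03075)^t    t·PV
  1        17.50        16.9779        16.9779
  2        17.50        16.4714        32.9429
  3        17.50        15.9800        47.9401
  4        17.50        15.5033        62.0133
  5        17.50        15.0408        75.2041
  6     1,017.50       848.4268     5,090.5605
  Σ                    928.4003     5,325.6388
P = 928.4003; Macaulay duration = 5,325.6388 / 928.4003 = 5.73636 half-year periods = 2.86818 years.
Modified duration = D_Mac / (1 + y) = 2.86818 / 1.03075 = 2.78261 years.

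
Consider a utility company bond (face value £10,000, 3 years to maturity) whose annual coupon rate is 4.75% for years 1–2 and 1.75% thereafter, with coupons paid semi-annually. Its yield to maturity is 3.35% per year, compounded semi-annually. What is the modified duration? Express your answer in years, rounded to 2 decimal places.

Periodic yield y = 0.01675. First find Macaulay duration:
  t   CF        PV=CF/(1+0.01675)^t    t·PV
  1       237.50       233.5874       233.5874
  2       237.50       229.7393       459.4786
  3       237.50       225.9545       677.8636
  4       237.50       222.2322       888.9286
  5        87.50        80.5262       402.6309
  6    10,087.50     9,130.5820    54,783.4920
  Σ                 10,122.6216    57,445.9812
P = 10,122.6216; Macaulay duration = 57,445.9812 / 10,122.6216 = 5.67501 half-year periods = 2.83751 years.
Modified duration = D_Mac / (1 + y) = 2.83751 / 1.01675 = 2.79076 years.

2.79 years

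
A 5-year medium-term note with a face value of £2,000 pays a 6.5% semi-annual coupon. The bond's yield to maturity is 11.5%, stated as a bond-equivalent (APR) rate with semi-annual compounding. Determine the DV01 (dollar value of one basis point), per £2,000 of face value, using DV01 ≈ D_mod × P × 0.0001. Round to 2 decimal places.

£0.66

Periodic yield y = 0.0575.
  t   CF        PV=CF/(1+0.0575)^t    t·PV
  1        65.00        61.4657        61.4657
  2        65.00        58.1236       116.2472
  3        65.00        54.9632       164.8897
  4        65.00        51.9747       207.8987
  5        65.00        49.1486       245.7432
  6        65.00        46.4763       278.8575
  7        65.00        43.9492       307.6442
  8        65.00        41.5595       332.4760
  9        65.00        39.2998       353.6979
  10    2,065.00     1,180.6367    11,806.3674
  Σ                  1,627.5973    13,875.2877
P = 1,627.5973; D_Mac = 8.52501 half-year periods = 4.26251 yrs; D_mod = 4.03074 yrs.
DV01 ≈ 4.03074 × 1,627.5973 × 0.0001 = 0.656042.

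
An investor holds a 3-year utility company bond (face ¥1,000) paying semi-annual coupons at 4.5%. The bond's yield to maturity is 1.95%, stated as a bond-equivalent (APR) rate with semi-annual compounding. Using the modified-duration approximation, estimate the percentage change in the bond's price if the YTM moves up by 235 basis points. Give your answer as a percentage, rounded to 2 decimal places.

Periodic yield y = 0.00975. Modified duration first:
  t   CF        PV=CF/(1+0.00975)^t    t·PV
  1        22.50        22.2827        22.2827
  2        22.50        22.0676        44.1352
  3        22.50        21.8545        65.5635
  4        22.50        21.6435        86.5739
  5        22.50        21.4345       107.1725
  6     1,022.50       964.6730     5,788.0383
  Σ                  1,073.9559     6,113.7661
P = 1,073.9559; D_Mac = 5.69275 half-year periods = 2.84638 yrs; D_mod = 2.84638/(1+0.00975) = 2.81889 yrs.
ΔP/P ≈ -D_mod · Δy = -2.81889 × (+0.0235) = -0.066244 = -6.6244%.

-6.62%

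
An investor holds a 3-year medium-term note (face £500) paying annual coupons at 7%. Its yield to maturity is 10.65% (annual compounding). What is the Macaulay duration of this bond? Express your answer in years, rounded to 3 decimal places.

Periodic yield y = 0.1065. Discount each cash flow and weight by its year:
  t   CF        PV=CF/(1+0.1065)^t    t·PV
  1        35.00        31.6313        31.6313
  2        35.00        28.5868        57.1736
  3       535.00       394.9113     1,184.7338
  Σ                    455.1293     1,273.5386
Price P = Σ PV = 455.1293.
Macaulay duration = Σ(t·PV) / P = 1,273.5386 / 455.1293 = 2.79819 years.

2.798 years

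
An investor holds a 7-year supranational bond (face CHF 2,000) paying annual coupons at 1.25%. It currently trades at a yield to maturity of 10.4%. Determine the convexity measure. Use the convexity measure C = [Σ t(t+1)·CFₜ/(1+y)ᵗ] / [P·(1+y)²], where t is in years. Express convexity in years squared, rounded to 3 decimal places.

42.826

With y = 0.104:
  t   CF        PV=CF/(1+0.104)^t    t·PV        t(t+1)·PV
  1        25.00        22.6449        22.6449          45.2899
  2        25.00        20.5117        41.0234         123.0703
  3        25.00        18.5794        55.7383         222.9534
  4        25.00        16.8292        67.3168         336.5842
  5        25.00        15.2438        76.2192         457.3155
  6        25.00        13.8078        82.8470         579.9290
  7     2,025.00     1,013.0748     7,091.5236      56,732.1890
  Σ                  1,120.6918     7,437.3134      58,497.3312
P = 1,120.6918.
Convexity = Σ t(t+1)·PV / [P·(1+y)²] = 58,497.3312 / (1,120.6918 × 1.218816) = 42.82641.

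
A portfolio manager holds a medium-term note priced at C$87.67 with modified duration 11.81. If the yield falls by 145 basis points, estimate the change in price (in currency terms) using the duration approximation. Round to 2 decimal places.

Duration approximation: ΔP/P ≈ -D_mod · Δy = -11.81 × (-0.0145) = +0.171245.
ΔP ≈ 87.67 × (+0.171245) = +15.01304915.

+C$15.01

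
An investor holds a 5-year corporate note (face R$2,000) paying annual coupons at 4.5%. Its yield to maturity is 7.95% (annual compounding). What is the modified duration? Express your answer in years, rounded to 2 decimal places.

Periodic yield y = 0.0795. First find Macaulay duration:
  t   CF        PV=CF/(1+0.0795)^t    t·PV
  1        90.00        83.3719        83.3719
  2        90.00        77.2320       154.4640
  3        90.00        71.5442       214.6327
  4        90.00        66.2753       265.1013
  5     2,090.00     1,425.7161     7,128.5805
  Σ                  1,724.1396     7,846.1504
P = 1,724.1396; Macaulay duration = 7,846.1504 / 1,724.1396 = 4.55076 years.
Modified duration = D_Mac / (1 + y) = 4.55076 / 1.0795 = 4.21562 years.

4.22 years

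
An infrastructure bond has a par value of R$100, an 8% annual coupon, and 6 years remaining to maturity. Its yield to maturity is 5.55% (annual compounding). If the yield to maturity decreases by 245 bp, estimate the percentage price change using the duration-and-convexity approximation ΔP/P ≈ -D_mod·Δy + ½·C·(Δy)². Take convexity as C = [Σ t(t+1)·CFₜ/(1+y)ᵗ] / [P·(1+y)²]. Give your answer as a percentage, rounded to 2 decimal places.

+12.63%

With y = 0.0555:
  t   CF        PV=CF/(1+0.0555)^t    t·PV        t(t+1)·PV
  1         8.00         7.5793         7.5793          15.1587
  2         8.00         7.1808        14.3616          43.0849
  3         8.00         6.8032        20.4097          81.6388
  4         8.00         6.4455        25.7820         128.9101
  5         8.00         6.1066        30.5330         183.1977
  6       108.00        78.1042       468.6251       3,280.3760
  Σ                    112.2197       567.2908       3,732.3661
P = 112.2197; D_Mac = 5.05518 yrs; D_mod = 4.78937 yrs; C = 29.85374.
Duration effect: -4.78937 × (-0.0245) = +0.117340
Convexity effect: 0.5 × 29.85374 × (-0.0245)² = +0.0089599
ΔP/P ≈ +0.117340 + 0.0089599 = +0.126299 = +12.6299%.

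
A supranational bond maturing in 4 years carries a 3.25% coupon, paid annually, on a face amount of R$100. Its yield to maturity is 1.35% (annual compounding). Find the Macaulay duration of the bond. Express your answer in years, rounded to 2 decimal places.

Periodic yield y = 0.0135. Discount each cash flow and weight by its year:
  t   CF        PV=CF/(1+0.0135)^t    t·PV
  1         3.25         3.2067         3.2067
  2         3.25         3.1640         6.3280
  3         3.25         3.1219         9.3656
  4       103.25        97.8577       391.4308
  Σ                    107.3503       410.3311
Price P = Σ PV = 107.3503.
Macaulay duration = Σ(t·PV) / P = 410.3311 / 107.3503 = 3.82236 years.

3.82 years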